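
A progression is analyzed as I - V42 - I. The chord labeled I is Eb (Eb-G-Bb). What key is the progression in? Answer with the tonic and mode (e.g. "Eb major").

Eb major

The chord Eb is a major triad rooted on Eb; its label is I.
If Eb is scale degree 1 and the mode makes that degree carry a major triad, the tonic is Eb and the mode is major.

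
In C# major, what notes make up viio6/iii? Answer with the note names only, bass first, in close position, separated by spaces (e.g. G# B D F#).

F## A# D##

viio6/iii is a secondary leading-tone chord. The target iii is E# in C# major; the applied chord is rooted a semitone below, on D##.
Building a diminished triad on D## gives D##-F##-A#.
The figured bass 6 indicates first inversion, placing the third (F##) in the bass: F##-A#-D##.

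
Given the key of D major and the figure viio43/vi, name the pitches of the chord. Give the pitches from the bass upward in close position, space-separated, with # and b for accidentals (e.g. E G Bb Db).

E G A# C#

The slash marks an applied leading-tone chord: viio of vi. In D major, vi is B, so the leading tone to it is A#, a half step below.
Building a fully diminished seventh chord on A# gives A#-C#-E-G.
The figured bass 43 indicates second inversion, placing the fifth (E) in the bass: E-G-A#-C#.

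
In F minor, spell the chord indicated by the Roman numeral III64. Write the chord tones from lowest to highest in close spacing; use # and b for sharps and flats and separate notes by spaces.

Eb Ab C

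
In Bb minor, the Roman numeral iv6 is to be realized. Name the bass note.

iv in Bb minor has root Eb; the chord is Eb-Gb-Bb.
The figure 6 means first inversion — the third is in the bass.

Gb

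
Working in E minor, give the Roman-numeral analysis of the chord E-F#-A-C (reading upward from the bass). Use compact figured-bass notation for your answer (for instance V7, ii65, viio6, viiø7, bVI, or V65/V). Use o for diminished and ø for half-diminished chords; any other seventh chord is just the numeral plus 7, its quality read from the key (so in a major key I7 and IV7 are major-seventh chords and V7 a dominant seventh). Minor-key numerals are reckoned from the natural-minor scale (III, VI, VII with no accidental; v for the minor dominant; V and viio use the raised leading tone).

iiø42

The pitches F#-A-C-E form a half-diminished seventh chord rooted on F#.
F# is scale degree 2 in E minor, and a half-diminished seventh chord on that degree is written iiø7.
With E in the bass the chord is in third inversion, so the figured bass is 42.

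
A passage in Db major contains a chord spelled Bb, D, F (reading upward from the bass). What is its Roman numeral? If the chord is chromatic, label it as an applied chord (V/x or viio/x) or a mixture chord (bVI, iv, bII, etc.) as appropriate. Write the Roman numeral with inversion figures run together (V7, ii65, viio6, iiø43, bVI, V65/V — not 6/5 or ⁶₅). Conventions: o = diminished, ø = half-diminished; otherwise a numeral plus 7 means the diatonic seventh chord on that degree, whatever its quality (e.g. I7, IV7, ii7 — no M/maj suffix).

V/ii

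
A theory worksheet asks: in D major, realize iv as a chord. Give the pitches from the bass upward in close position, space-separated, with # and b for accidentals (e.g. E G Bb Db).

Scale degree 4 in D major is G; here the chord built on it is altered to a minor triad. iv is the minor subdominant, borrowed from the parallel minor.
So the chord is G-Bb-D.

G Bb D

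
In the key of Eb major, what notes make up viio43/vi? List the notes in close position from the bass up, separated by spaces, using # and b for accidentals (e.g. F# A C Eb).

F Ab B D

viio43/vi is a secondary leading-tone chord. The target vi is C in Eb major; the applied chord is rooted a semitone below, on B.
Building a fully diminished seventh chord on B gives B-D-F-Ab.
The figured bass 43 indicates second inversion, placing the fifth (F) in the bass: F-Ab-B-D.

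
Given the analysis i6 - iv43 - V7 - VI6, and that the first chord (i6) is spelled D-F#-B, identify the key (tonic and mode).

The chord Bm/D is a minor triad rooted on B; its label is i6.
If B is scale degree 1 and the mode makes that degree carry a minor triad, the tonic is B and the mode is minor.

B minor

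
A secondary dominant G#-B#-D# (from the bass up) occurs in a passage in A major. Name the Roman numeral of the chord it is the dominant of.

The chord is a major triad on G#.
A dominant resolves down a perfect fifth: G# → C#. In A major, C# is scale degree 3, i.e. iii.

iii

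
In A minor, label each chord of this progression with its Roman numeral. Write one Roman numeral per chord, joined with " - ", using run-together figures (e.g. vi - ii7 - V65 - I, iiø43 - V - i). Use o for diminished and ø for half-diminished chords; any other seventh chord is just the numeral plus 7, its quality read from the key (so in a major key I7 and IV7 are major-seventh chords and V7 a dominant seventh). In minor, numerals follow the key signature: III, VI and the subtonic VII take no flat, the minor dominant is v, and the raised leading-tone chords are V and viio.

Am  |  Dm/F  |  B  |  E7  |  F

i - iv6 - V/V - V7 - VI

Am has root A, degree 1 in A minor, so i.
Dm/F has root D, degree 4 in A minor, so iv6.
B is the secondary dominant of V (major triad on B): V/V.
E7 has root E, degree 5 in A minor, so V7.
F: root F is the submediant; major triad there is VI.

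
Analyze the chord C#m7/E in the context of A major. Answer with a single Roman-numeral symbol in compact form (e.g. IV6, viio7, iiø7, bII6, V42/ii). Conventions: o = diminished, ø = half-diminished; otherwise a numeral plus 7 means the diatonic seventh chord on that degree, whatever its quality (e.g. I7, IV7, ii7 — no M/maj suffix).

Stacked in thirds the chord is C#-E-G#-B: a minor seventh chord on C#.
In A major, C# is the mediant; the diatonic minor seventh chord there is iii7.
With E in the bass the chord is in first inversion, so the figured bass is 65.

iii65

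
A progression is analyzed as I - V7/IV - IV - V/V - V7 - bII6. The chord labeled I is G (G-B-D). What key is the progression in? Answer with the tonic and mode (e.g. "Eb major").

G major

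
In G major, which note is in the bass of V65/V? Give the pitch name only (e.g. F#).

C#

The applied chord V65/V is rooted on A: A-C#-E-G.
The figure 65 means first inversion — the third is in the bass.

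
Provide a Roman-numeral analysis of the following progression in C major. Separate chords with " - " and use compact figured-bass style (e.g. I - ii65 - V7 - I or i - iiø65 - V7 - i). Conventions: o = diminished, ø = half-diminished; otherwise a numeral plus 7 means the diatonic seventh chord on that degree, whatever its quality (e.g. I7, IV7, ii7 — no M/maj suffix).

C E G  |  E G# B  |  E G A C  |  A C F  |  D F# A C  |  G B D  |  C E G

I - V/vi - vi43 - IV6 - V7/V - V - I

C-E-G: major triad on C = scale degree 1 → I.
E-G#-B: chromatic; E is V of vi, so V/vi.
E-G-A-C: root A is the submediant; minor seventh chord there is vi43.
A-C-F: root F is the subdominant; major triad there is IV6.
D-F#-A-C is the secondary dominant of V (dominant seventh chord on D): V7/V.
G-B-D has root G, degree 5 in C major, so V.
C-E-G: major triad on C = scale degree 1 → I.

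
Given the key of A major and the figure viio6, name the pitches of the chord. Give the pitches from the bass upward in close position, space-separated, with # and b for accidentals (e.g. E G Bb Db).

B D G#

The numeral's case and figure indicate a diminished triad. In A major its root, the seventh degree, is G#.
That chord is spelled G#-B-D.
With the 6 figure the chord is in first inversion; from the bass B upward in close position it reads B-D-G#.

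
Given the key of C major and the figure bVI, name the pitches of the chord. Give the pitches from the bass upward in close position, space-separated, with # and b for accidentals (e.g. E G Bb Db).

bVI is a major triad on the lowered sixth degree, borrowed from the parallel minor. In C major that root is Ab.
So the chord is Ab-C-Eb.

Ab C Eb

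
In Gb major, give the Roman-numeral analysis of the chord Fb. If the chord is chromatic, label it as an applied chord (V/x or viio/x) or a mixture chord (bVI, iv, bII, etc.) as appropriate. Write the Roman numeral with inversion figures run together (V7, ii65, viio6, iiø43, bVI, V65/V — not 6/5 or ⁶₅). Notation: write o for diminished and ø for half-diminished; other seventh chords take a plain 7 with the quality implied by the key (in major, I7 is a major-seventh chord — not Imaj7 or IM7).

The pitches Fb-Ab-Cb form a major triad rooted on Fb.
Fb is the lowered seventh degree of Gb major (diatonic 7 would be F). This is a major triad on the lowered seventh degree (the subtonic), borrowed from the parallel minor.

bVII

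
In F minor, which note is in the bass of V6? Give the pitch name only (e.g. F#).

E

V in F minor has root C; the chord is C-E-G.
The figure 6 means first inversion — the third is in the bass.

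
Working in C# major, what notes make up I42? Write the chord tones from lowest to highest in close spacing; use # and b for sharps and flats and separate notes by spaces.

B# C# E# G#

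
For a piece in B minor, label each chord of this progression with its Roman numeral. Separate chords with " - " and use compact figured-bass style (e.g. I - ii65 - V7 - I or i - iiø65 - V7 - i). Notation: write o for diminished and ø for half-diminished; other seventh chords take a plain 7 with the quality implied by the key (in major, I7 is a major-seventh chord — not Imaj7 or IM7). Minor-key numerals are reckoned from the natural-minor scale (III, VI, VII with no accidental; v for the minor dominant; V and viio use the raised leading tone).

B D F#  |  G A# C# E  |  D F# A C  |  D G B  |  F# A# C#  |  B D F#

i - viio42 - V7/VI - VI64 - V - i

B-D-F# has root B, degree 1 in B minor, so i.
G-A#-C#-E: root A# is the leading tone; fully diminished seventh chord there is viio42.
D-F#-A-C: chromatic; D is V of VI, so V7/VI.
D-G-B: major triad on G = scale degree 6 → VI64.
F#-A#-C# has root F#, degree 5 in B minor, so V.
B-D-F# has root B, degree 1 in B minor, so i.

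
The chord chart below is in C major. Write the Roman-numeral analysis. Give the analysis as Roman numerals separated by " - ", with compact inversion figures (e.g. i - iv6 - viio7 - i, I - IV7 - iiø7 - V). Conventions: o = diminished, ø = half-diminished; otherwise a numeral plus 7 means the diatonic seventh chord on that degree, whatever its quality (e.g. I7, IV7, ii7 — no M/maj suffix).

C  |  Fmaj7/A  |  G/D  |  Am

C has root C, degree 1 in C major, so I.
Fmaj7/A has root F, degree 4 in C major, so IV65.
G/D: root G is the dominant; major triad there is V64.
Am: minor triad on A = scale degree 6 → vi.

I - IV65 - V64 - vi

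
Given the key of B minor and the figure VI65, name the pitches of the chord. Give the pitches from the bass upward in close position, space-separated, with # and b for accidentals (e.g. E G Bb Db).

B D F# G

In B minor, the sixth degree is G, and the diatonic chord built there is a major seventh chord.
Stacking thirds from G gives G-B-D-F#.
With the 65 figure the chord is in first inversion; from the bass B upward in close position it reads B-D-F#-G.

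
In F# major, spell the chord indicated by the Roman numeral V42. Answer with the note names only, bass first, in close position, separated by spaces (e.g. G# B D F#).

In F# major, scale degree 5 is C#, and the diatonic chord built there is a dominant seventh chord.
That chord is spelled C#-E#-G#-B.
With the 42 figure the chord is in third inversion; from the bass B upward in close position it reads B-C#-E#-G#.

B C# E# G#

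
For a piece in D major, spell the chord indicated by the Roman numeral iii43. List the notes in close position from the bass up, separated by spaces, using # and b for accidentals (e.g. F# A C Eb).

C# E F# A

In D major, the mediant is F#, and the diatonic chord built there is a minor seventh chord.
That chord is spelled F#-A-C#-E.
With the 43 figure the chord is in second inversion; from the bass C# upward in close position it reads C#-E-F#-A.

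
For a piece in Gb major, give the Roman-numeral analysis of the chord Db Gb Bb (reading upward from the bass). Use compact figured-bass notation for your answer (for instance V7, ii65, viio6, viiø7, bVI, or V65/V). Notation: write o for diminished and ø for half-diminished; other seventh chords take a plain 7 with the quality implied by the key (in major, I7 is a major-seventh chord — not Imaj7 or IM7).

The pitches Gb-Bb-Db form a major triad rooted on Gb.
Gb is scale degree 1 in Gb major, and a major triad on that degree is written I.
With Db in the bass the chord is in second inversion, so the figured bass is 64.

I64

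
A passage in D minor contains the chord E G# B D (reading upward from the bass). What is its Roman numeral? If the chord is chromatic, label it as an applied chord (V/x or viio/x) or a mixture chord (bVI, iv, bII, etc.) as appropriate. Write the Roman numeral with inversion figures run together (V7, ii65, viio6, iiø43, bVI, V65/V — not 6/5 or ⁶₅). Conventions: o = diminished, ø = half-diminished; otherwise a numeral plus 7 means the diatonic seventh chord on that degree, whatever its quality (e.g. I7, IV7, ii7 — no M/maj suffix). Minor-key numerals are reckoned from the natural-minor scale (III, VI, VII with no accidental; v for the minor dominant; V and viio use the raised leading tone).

Stacked in thirds the chord is E-G#-B-D: a dominant seventh chord on E.
E is not a diatonic chord root with this quality in D minor, but it lies a perfect fifth above A (V), so the chord functions as an applied dominant of V.

V7/V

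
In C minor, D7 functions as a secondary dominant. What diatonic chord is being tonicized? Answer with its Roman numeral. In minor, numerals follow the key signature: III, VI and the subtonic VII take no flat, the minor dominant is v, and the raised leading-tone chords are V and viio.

The chord is a dominant seventh chord on D.
A dominant resolves down a perfect fifth: D → G. In C minor, G is scale degree 5, i.e. V.

V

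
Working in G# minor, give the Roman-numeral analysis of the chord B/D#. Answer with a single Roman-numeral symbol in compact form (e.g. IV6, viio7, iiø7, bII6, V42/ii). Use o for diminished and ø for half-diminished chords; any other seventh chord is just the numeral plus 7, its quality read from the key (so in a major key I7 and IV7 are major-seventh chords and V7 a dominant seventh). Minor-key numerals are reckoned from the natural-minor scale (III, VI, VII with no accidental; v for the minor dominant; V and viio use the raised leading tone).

III6

Stacked in thirds the chord is B-D#-F#: a major triad on B.
In G# minor, B is the mediant; the diatonic major triad there is III.
With D# in the bass the chord is in first inversion, so the figured bass is 6.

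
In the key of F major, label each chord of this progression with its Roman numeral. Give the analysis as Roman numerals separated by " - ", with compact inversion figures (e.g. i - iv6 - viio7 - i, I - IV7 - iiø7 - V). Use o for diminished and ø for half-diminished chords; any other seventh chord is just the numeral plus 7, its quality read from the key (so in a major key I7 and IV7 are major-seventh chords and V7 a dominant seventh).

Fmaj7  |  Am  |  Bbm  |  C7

I7 - iii - iv - V7

Fmaj7: major seventh chord on F = scale degree 1 → I7.
Am: minor triad on A = scale degree 3 → iii.
Bbm: Bb with this quality isn't in the key; it's iv, borrowed from the parallel minor.
C7 has root C, degree 5 in F major, so V7.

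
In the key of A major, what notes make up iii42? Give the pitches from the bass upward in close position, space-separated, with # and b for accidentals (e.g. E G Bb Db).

B C# E G#

The numeral's case and figure indicate a minor seventh chord. In A major its root, the third degree, is C#.
That chord is spelled C#-E-G#-B.
With the 42 figure the chord is in third inversion; from the bass B upward in close position it reads B-C#-E-G#.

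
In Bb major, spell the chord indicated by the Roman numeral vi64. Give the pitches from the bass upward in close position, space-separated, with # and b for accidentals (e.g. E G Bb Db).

D G Bb

In Bb major, scale degree 6 is G, and the diatonic chord built there is a minor triad.
That chord is spelled G-Bb-D.
The figured bass 64 indicates second inversion, placing the fifth (D) in the bass: D-G-Bb.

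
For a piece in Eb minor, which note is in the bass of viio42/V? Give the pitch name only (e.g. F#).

Gb

The applied chord viio42/V is rooted on A: A-C-Eb-Gb.
The figure 42 means third inversion — the seventh is in the bass.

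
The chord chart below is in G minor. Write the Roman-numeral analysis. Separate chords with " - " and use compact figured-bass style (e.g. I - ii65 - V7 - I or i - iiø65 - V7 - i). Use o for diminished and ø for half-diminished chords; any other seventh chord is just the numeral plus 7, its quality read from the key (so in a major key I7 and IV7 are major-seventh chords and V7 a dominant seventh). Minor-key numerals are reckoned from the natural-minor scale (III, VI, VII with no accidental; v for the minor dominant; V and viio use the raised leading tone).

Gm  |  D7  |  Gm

i - V7 - i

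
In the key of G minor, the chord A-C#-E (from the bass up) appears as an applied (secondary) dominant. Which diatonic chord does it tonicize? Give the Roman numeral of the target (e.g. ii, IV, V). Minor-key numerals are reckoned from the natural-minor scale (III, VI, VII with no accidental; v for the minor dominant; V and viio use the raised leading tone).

The chord is a major triad on A.
A dominant resolves down a perfect fifth: A → D. In G minor, D is scale degree 5, i.e. V.

V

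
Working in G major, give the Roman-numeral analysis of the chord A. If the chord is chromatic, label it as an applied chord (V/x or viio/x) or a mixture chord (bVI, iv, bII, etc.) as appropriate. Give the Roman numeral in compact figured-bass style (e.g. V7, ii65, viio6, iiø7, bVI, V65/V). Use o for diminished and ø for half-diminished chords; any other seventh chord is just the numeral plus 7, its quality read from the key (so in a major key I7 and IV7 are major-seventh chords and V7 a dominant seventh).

V/V

Stacked in thirds the chord is A-C#-E: a major triad on A.
A is not a diatonic chord root with this quality in G major, but it lies a perfect fifth above D (V), so the chord functions as an applied dominant of V.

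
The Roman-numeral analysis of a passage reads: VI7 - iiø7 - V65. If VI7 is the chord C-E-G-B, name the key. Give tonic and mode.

E minor

VI7 is given as C-E-G-B — a major seventh chord with root C.
Counting down 5 scale steps from C places the tonic on E; a major seventh chord on degree 6 is diatonic only in minor.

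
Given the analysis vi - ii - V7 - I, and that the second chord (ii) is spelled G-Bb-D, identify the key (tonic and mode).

F major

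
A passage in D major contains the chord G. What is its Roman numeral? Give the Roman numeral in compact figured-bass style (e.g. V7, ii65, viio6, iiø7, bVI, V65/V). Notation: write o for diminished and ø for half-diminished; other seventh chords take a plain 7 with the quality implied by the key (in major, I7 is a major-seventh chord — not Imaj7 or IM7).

IV

The pitches G-B-D form a major triad rooted on G.
G is scale degree 4 in D major, and a major triad on that degree is written IV.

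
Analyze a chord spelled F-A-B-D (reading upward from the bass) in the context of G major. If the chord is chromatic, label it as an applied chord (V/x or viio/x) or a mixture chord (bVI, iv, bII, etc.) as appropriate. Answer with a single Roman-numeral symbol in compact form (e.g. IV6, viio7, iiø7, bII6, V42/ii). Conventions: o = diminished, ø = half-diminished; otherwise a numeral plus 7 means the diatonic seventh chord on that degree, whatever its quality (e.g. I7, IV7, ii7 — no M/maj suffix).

viiø43/IV

The pitches B-D-F-A form a half-diminished seventh chord rooted on B.
B sits a half step below C (IV in G major); a diminished chord there is the applied leading-tone chord of IV.
With F in the bass the chord is in second inversion, so the figured bass is 43.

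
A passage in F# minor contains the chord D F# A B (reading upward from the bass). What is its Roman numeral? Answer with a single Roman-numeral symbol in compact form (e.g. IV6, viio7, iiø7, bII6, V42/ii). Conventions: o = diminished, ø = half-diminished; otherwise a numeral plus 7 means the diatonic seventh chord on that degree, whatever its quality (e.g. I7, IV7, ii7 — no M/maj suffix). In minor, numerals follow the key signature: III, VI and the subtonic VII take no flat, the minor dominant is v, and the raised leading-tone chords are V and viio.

Stacked in thirds the chord is B-D-F#-A: a minor seventh chord on B.
In F# minor, B is the subdominant; the diatonic minor seventh chord there is iv7.
With D in the bass the chord is in first inversion, so the figured bass is 65.

iv65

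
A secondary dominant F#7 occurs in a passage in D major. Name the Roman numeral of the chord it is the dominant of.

The chord is a dominant seventh chord on F#.
A dominant resolves down a perfect fifth: F# → B. In D major, B is scale degree 6, i.e. vi.

vi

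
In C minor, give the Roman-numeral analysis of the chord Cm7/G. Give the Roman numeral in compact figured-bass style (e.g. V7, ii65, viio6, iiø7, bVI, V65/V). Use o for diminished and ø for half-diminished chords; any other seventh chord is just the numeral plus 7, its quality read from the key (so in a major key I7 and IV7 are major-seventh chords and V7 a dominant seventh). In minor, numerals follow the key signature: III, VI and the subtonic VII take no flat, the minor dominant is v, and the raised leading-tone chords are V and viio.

i43

Stacked in thirds the chord is C-Eb-G-Bb: a minor seventh chord on C.
In C minor, C is the tonic; the diatonic minor seventh chord there is i7.
With G in the bass the chord is in second inversion, so the figured bass is 43.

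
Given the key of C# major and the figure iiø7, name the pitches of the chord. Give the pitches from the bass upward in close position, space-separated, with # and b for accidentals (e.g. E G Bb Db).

D# F# A C#

iiø7 is the half-diminished supertonic seventh, borrowed from the parallel minor. In C# major that root is D#.
So the chord is D#-F#-A-C#.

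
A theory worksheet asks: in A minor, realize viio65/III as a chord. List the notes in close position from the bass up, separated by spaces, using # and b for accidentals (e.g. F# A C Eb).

viio65/III is a secondary leading-tone chord. The target III is C in A minor; the applied chord is rooted a semitone below, on B.
Building a fully diminished seventh chord on B gives B-D-F-Ab.
The figured bass 65 indicates first inversion, placing the third (D) in the bass: D-F-Ab-B.

D F Ab B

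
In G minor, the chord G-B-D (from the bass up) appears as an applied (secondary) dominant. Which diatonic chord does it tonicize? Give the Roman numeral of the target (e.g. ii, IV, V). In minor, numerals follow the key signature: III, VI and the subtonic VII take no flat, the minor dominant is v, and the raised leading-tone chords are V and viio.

iv

The chord is a major triad on G.
A dominant resolves down a perfect fifth: G → C. In G minor, C is scale degree 4, i.e. iv.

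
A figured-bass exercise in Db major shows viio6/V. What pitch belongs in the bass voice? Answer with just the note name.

The applied chord viio6/V is rooted on G: G-Bb-Db.
The figure 6 means first inversion — the third is in the bass.

Bb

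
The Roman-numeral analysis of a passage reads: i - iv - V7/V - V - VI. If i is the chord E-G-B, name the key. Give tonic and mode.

The anchor chord is a minor triad on E, labeled i.
If E is scale degree 1 and the mode makes that degree carry a minor triad, the tonic is E and the mode is minor.

E minor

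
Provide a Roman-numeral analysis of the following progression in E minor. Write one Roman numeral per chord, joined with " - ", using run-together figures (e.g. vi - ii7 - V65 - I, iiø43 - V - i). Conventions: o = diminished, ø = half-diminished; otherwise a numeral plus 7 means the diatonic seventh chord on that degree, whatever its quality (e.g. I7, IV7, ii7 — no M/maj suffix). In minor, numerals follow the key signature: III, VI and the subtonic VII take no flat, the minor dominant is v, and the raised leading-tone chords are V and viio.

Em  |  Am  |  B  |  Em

i - iv - V - i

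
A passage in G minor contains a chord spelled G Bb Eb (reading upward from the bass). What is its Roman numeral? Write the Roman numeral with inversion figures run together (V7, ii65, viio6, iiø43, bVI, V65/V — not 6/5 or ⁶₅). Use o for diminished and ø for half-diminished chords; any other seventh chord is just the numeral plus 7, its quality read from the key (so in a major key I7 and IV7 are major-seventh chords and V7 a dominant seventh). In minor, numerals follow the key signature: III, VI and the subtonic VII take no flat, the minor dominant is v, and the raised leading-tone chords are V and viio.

VI6

The pitches Eb-G-Bb form a major triad rooted on Eb.
In G minor, Eb is the submediant; the diatonic major triad there is VI.
With G in the bass the chord is in first inversion, so the figured bass is 6.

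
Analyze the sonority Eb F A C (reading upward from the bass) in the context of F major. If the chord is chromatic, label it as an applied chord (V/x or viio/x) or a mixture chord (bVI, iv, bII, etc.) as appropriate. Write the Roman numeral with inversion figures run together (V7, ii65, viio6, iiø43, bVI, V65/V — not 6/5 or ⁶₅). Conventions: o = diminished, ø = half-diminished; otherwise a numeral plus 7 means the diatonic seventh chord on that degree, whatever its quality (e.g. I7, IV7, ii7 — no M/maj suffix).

V42/IV

Stacked in thirds the chord is F-A-C-Eb: a dominant seventh chord on F.
F is not a diatonic chord root with this quality in F major, but it lies a perfect fifth above Bb (IV), so the chord functions as an applied dominant of IV.
With Eb in the bass the chord is in third inversion, so the figured bass is 42.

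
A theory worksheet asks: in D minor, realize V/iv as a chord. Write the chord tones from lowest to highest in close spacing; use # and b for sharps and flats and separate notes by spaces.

D F# A

V/iv is a secondary dominant — the dominant triad of iv. iv in D minor is G, so the applied chord's root is D, a perfect fifth above.
Building a major triad on D gives D-F#-A.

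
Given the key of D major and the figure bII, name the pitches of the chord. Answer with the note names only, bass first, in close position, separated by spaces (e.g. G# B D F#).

bII is the Neapolitan chord — a major triad on the lowered second degree. In D major that root is Eb.
So the chord is Eb-G-Bb.

Eb G Bb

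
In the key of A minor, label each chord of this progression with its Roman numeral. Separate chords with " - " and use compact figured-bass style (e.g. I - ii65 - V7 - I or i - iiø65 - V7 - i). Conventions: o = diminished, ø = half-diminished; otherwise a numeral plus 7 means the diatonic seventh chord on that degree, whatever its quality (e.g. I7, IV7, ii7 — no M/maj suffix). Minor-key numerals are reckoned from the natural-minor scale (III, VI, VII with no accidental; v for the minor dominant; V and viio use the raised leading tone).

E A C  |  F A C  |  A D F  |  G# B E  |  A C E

i64 - VI - iv64 - V6 - i

E-A-C has root A, degree 1 in A minor, so i64.
F-A-C: root F is the submediant; major triad there is VI.
A-D-F: minor triad on D = scale degree 4 → iv64.
G#-B-E: major triad on E = scale degree 5 → V6.
A-C-E: root A is the tonic; minor triad there is i.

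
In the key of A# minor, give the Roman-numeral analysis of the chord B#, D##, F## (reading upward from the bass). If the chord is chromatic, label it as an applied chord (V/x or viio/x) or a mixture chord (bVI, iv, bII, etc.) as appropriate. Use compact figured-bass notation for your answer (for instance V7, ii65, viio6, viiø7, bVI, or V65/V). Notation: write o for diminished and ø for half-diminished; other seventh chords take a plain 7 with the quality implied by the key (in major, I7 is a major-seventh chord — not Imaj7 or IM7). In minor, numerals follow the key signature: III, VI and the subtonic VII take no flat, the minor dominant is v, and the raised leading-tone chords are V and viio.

V/V

Stacked in thirds the chord is B#-D##-F##: a major triad on B#.
B# is not a diatonic chord root with this quality in A# minor, but it lies a perfect fifth above E# (V), so the chord functions as an applied dominant of V.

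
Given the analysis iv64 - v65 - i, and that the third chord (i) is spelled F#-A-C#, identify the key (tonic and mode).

The anchor chord is a minor triad on F#, labeled i.
If F# is scale degree 1 and the mode makes that degree carry a minor triad, the tonic is F# and the mode is minor.

F# minor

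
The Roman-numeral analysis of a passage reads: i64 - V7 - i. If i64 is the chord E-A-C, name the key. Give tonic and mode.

A minor

i64 is given as E-A-C — a minor triad with root A.
If A is scale degree 1 and the mode makes that degree carry a minor triad, the tonic is A and the mode is minor.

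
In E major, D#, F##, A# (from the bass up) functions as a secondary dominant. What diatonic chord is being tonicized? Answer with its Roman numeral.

iii

The chord is a major triad on D#.
A dominant resolves down a perfect fifth: D# → G#. In E major, G# is scale degree 3, i.e. iii.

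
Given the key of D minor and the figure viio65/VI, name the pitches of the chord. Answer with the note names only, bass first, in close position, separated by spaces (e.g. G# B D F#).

C Eb Gb A

viio65/VI is a secondary leading-tone chord. The target VI is Bb in D minor; the applied chord is rooted a semitone below, on A.
Building a fully diminished seventh chord on A gives A-C-Eb-Gb.
With the 65 figure the chord is in first inversion; from the bass C upward in close position it reads C-Eb-Gb-A.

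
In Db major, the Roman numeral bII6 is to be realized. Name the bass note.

bII in Db major has root Ebb; the chord is Ebb-Gb-Bbb.
The figure 6 means first inversion — the third is in the bass.

Gb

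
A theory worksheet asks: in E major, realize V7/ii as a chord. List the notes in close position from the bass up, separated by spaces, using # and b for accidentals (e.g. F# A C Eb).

C# E# G# B

The slash means an applied dominant: we want the dominant of ii. In E major, ii is F# minor, and its dominant is built on C#.
Building a dominant seventh chord on C# gives C#-E#-G#-B.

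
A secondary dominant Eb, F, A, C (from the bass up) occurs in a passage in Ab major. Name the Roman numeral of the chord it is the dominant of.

ii

The chord is a dominant seventh chord on F.
A dominant resolves down a perfect fifth: F → Bb. In Ab major, Bb is scale degree 2, i.e. ii.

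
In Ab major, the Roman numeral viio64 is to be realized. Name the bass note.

viio in Ab major has root G; the chord is G-Bb-Db.
The figure 64 means second inversion — the fifth is in the bass.

Db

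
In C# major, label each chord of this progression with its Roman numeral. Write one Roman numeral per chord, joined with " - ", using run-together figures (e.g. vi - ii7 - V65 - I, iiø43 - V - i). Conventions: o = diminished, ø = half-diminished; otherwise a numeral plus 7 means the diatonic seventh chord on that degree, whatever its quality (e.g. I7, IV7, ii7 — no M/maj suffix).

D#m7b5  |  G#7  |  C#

D#m7b5 is non-diatonic — iiø7, a mixture chord from C# minor.
G#7 has root G#, degree 5 in C# major, so V7.
C#: root C# is the tonic; major triad there is I.

iiø7 - V7 - I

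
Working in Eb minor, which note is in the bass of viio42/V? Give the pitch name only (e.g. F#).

Gb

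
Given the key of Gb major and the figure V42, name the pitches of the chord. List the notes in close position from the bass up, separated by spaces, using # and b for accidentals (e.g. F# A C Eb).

Cb Db F Ab

In Gb major, the dominant is Db, and the diatonic chord built there is a dominant seventh chord.
That chord is spelled Db-F-Ab-Cb.
The figured bass 42 indicates third inversion, placing the seventh (Cb) in the bass: Cb-Db-F-Ab.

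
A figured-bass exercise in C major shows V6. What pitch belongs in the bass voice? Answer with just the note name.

B

V in C major has root G; the chord is G-B-D.
The figure 6 means first inversion — the third is in the bass.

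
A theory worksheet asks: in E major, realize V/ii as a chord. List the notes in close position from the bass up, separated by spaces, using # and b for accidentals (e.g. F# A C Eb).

C# E# G#

The slash means an applied dominant: we want the dominant of ii. In E major, ii is F# minor, and its dominant is built on C#.
Building a major triad on C# gives C#-E#-G#.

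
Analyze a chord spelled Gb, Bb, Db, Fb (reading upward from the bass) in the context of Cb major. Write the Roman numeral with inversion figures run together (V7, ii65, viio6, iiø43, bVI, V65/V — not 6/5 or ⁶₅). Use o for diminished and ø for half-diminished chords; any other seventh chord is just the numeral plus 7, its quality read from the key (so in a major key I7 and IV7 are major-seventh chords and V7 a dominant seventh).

V7

Stacked in thirds the chord is Gb-Bb-Db-Fb: a dominant seventh chord on Gb.
In Cb major, Gb is the dominant; the diatonic dominant seventh chord there is V7.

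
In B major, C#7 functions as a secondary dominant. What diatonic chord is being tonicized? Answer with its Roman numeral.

V

The chord is a dominant seventh chord on C#.
A dominant resolves down a perfect fifth: C# → F#. In B major, F# is scale degree 5, i.e. V.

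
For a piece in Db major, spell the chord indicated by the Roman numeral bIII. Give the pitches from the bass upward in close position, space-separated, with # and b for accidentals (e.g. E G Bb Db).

Fb Ab Cb

bIII is a major triad on the lowered third degree, borrowed from the parallel minor. In Db major that root is Fb.
So the chord is Fb-Ab-Cb, a major triad.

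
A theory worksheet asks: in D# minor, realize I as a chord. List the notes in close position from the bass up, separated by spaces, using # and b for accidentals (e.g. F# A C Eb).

I is the major tonic (Picardy third), borrowed from the parallel major. In D# minor that root is D#.
So the chord is D#-F##-A#.

D# F## A#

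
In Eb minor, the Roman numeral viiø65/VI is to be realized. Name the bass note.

The applied chord viiø65/VI is rooted on Bb: Bb-Db-Fb-Ab.
The figure 65 means first inversion — the third is in the bass.

Db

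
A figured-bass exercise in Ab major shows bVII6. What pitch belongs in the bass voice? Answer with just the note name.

Bb

bVII in Ab major has root Gb; the chord is Gb-Bb-Db.
The figure 6 means first inversion — the third is in the bass.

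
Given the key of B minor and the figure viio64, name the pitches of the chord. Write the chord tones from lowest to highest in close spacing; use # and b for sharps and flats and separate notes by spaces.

In B minor, the leading-tone chord is built on the raised seventh degree, A#.
That chord is spelled A#-C#-E.
The figured bass 64 indicates second inversion, placing the fifth (E) in the bass: E-A#-C#.

E A# C#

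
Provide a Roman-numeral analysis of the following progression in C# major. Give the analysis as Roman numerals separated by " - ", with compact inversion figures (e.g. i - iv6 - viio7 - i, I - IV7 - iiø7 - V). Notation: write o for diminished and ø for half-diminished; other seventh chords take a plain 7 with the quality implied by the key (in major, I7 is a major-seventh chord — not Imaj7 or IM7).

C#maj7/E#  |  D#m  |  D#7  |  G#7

I65 - ii - V7/V - V7

C#maj7/E# has root C#, degree 1 in C# major, so I65.
D#m: root D# is the supertonic; minor triad there is ii.
D#7: a dominant seventh chord on D#, the applied dominant of V → V7/V.
G#7: dominant seventh chord on G# = scale degree 5 → V7.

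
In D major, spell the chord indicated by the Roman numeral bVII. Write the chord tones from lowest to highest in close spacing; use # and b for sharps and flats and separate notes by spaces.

Scale degree 7 in D major is C#; lowering it a half step gives C. bVII is a major triad on the lowered seventh degree (the subtonic), borrowed from the parallel minor.
So the chord is C-E-G.

C E G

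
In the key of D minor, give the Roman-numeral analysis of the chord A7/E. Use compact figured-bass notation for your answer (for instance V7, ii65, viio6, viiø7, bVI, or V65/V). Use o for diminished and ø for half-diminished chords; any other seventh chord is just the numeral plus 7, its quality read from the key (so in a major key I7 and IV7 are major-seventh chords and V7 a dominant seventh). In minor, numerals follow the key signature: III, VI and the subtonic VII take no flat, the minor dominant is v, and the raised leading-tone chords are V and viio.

V43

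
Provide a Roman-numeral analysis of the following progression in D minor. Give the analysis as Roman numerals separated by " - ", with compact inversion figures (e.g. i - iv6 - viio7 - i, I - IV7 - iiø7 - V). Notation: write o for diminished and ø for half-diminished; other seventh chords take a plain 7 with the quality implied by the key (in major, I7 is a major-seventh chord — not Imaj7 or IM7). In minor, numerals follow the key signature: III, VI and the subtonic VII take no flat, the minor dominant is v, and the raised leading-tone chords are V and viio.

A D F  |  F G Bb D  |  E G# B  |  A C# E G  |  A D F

i64 - iv42 - V/V - V7 - i64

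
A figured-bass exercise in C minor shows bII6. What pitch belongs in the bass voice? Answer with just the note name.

bII in C minor has root Db; the chord is Db-F-Ab.
The figure 6 means first inversion — the third is in the bass.

F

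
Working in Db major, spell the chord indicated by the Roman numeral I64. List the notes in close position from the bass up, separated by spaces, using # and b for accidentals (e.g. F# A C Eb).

In Db major, the first degree is Db, and the diatonic chord built there is a major triad.
Stacking thirds from Db gives Db-F-Ab.
The figured bass 64 indicates second inversion, placing the fifth (Ab) in the bass: Ab-Db-F.

Ab Db F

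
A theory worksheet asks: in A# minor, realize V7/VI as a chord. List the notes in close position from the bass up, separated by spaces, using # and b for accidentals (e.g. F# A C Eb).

V7/VI is a secondary dominant — the dominant seventh of VI. VI in A# minor is F#, so the applied chord's root is C#, a perfect fifth above.
Building a dominant seventh chord on C# gives C#-E#-G#-B.

C# E# G# B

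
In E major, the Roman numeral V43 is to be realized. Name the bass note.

V in E major has root B; the chord is B-D#-F#-A.
The figure 43 means second inversion — the fifth is in the bass.

F#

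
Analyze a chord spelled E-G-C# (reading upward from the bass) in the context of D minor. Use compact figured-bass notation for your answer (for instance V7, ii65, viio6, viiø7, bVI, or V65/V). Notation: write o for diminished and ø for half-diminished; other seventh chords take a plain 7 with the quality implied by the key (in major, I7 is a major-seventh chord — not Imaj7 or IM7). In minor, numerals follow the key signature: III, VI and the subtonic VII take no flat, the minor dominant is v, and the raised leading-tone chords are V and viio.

viio6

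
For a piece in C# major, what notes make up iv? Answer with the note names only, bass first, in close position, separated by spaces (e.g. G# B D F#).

iv is the minor subdominant, borrowed from the parallel minor. In C# major that root is F#.
So the chord is F#-A-C#.

F# A C#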